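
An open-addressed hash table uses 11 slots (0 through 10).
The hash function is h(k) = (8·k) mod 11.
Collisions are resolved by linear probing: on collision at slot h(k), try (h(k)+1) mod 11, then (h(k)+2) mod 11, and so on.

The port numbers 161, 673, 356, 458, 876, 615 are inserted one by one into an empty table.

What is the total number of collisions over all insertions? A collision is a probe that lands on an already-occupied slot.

4

161 hashes to 1; slot 1 is free => place at 1.
673 hashes to 5; slot 5 is free => place at 5.
356 hashes to 10; slot 10 is free => place at 10.
458 hashes to 1; 1 taken => place at 2.
876 hashes to 1; 1,2 taken => place at 3.
615 hashes to 3; 3 taken => place at 4.
Table: [_, 161, 458, 876, 615, 673, _, _, _, _, 356]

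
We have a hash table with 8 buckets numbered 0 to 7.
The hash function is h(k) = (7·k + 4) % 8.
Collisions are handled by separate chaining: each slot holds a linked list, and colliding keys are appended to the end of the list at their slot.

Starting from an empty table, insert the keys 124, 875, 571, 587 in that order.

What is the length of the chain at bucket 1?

3

124 → bucket 0
875 → bucket 1
571 → bucket 1 (collision)
587 → bucket 1 (collision)
Final buckets:
0: 124
1: 875 -> 571 -> 587
2: .
3: .
4: .
5: .
6: .
7: .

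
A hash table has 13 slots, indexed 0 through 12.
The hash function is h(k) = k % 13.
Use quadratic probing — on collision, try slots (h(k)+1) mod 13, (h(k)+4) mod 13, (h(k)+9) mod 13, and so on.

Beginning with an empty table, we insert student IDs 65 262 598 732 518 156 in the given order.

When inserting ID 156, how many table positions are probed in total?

4

65: h=0 → slot 0
262: h=2 → slot 2
598: h=0, probe 0,1 → slot 1
732: h=4 → slot 4
518: h=11 → slot 11
156: h=0, probe 0,1,4,9 → slot 9
Table: [65, 598, 262, ∅, 732, ∅, ∅, ∅, ∅, 156, ∅, 518, ∅]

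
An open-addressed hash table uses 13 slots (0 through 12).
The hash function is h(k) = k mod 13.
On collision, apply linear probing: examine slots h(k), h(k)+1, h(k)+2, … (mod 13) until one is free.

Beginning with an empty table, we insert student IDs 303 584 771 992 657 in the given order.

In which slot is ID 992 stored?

Insert 303: h=4, slot 4 empty => index 4.
Insert 584: h=12, slot 12 empty => index 12.
Insert 771: h=4, slot 4 occupied => index 5.
Insert 992: h=4, slots 4,5 occupied => index 6.
Insert 657: h=7, slot 7 empty => index 7.
Table: [∅, ∅, ∅, ∅, 303, 771, 992, 657, ∅, ∅, ∅, ∅, 584]

6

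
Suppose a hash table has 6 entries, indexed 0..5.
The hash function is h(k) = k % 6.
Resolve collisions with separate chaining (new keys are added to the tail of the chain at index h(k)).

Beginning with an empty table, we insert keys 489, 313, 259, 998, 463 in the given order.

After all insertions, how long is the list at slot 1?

3

Insert 489: h=3, bucket 3 empty → new chain.
Insert 313: h=1, bucket 1 empty → new chain.
Insert 259: h=1, bucket 1 nonempty → append to chain.
Insert 998: h=2, bucket 2 empty → new chain.
Insert 463: h=1, bucket 1 nonempty → append to chain.
Final buckets:
0: ∅
1: 313 -> 259 -> 463
2: 998
3: 489
4: ∅
5: ∅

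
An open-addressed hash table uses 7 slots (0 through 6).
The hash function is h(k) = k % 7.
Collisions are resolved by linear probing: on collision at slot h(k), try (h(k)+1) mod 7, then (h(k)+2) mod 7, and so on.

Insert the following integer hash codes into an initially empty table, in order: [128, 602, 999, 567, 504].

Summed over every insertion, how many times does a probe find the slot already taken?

128: h=2 → slot 2
602: h=0 → slot 0
999: h=5 → slot 5
567: h=0, probe 0,1 → slot 1
504: h=0, probe 0,1,2,3 → slot 3
Table: [602, 567, 128, 504, ∅, 999, ∅]

4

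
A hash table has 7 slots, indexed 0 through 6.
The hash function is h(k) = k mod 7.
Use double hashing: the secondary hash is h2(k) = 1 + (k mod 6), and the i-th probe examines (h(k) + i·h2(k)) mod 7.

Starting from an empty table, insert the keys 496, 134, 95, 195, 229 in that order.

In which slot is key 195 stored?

Insert 496: h=6, slot 6 empty => index 6.
Insert 134: h=1, slot 1 empty => index 1.
Insert 95: h=4, slot 4 empty => index 4.
Insert 195: h=6, h2=4, slot 6 occupied => index 3.
Insert 229: h=5, slot 5 empty => index 5.
Table: [., 134, ., 195, 95, 229, 496]

3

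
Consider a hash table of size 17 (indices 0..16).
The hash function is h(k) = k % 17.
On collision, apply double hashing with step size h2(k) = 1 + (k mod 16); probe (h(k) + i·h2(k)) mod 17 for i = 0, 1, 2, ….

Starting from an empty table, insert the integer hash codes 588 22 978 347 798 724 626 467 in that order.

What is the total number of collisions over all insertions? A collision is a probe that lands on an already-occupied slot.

588 hashes to 10; slot 10 is free → place at 10.
22 hashes to 5; slot 5 is free → place at 5.
978 hashes to 9; slot 9 is free → place at 9.
347 hashes to 7; slot 7 is free → place at 7.
798 hashes to 16; slot 16 is free → place at 16.
724 hashes to 10, h2=5; 10 taken → place at 15.
626 hashes to 14; slot 14 is free → place at 14.
467 hashes to 8; slot 8 is free → place at 8.
Table: [_, _, _, _, _, 22, _, 347, 467, 978, 588, _, _, _, 626, 724, 798]

1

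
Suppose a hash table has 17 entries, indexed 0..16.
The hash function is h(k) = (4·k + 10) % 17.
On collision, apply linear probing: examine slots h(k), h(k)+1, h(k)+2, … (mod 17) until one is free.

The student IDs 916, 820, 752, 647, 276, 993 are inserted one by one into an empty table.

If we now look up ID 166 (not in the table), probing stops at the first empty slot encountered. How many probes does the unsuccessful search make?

916: h=2 => slot 2
820: h=9 => slot 9
752: h=9, probe 9,10 => slot 10
647: h=14 => slot 14
276: h=9, probe 9,10,11 => slot 11
993: h=4 => slot 4
Table: [—, —, 916, —, 993, —, —, —, —, 820, 752, 276, —, —, 647, —, —]
Lookup 166: h=11, probe 11,12 → slot 12 empty, not found.

2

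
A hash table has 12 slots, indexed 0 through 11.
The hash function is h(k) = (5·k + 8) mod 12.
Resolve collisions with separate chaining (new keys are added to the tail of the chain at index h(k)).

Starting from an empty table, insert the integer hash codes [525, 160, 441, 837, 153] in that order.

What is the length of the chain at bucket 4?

1

525 → bucket 5
160 → bucket 4
441 → bucket 5 (collision)
837 → bucket 5 (collision)
153 → bucket 5 (collision)
Final buckets:
0: -
1: -
2: -
3: -
4: 160
5: 525 -> 441 -> 837 -> 153
6: -
7: -
8: -
9: -
10: -
11: -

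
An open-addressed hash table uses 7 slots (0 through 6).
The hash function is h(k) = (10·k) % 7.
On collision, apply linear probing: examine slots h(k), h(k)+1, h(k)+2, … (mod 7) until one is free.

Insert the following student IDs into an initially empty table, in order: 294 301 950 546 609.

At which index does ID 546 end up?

3

294: h=0 → slot 0
301: h=0, probe 0,1 → slot 1
950: h=1, probe 1,2 → slot 2
546: h=0, probe 0,1,2,3 → slot 3
609: h=0, probe 0,1,2,3,4 → slot 4
Table: [294, 301, 950, 546, 609, —, —]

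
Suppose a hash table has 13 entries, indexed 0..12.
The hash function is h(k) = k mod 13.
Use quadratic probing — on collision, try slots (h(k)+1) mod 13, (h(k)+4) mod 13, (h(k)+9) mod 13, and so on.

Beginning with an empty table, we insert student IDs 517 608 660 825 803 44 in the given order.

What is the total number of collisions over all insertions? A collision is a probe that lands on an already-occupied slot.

Insert 517: h=10, slot 10 empty => index 10.
Insert 608: h=10, slot 10 occupied => index 11.
Insert 660: h=10, slots 10,11 occupied => index 1.
Insert 825: h=6, slot 6 empty => index 6.
Insert 803: h=10, slots 10,11,1,6 occupied => index 0.
Insert 44: h=5, slot 5 empty => index 5.
Table: [803, 660, ∅, ∅, ∅, 44, 825, ∅, ∅, ∅, 517, 608, ∅]

7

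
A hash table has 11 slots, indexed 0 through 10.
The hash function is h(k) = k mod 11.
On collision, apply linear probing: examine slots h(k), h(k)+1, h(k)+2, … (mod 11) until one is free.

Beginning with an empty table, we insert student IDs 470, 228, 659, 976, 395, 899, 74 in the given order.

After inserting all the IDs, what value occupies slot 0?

976

470: h=8 → slot 8
228: h=8, probe 8,9 → slot 9
659: h=10 → slot 10
976: h=8, probe 8,9,10,0 → slot 0
395: h=10, probe 10,0,1 → slot 1
899: h=8, probe 8,9,10,0,1,2 → slot 2
74: h=8, probe 8,9,10,0,1,2,3 → slot 3
Table: [976, 395, 899, 74, _, _, _, _, 470, 228, 659]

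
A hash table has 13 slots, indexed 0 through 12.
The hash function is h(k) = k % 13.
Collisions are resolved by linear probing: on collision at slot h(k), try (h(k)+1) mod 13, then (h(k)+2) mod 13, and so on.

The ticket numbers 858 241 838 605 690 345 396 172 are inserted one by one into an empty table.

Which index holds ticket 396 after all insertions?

858: h=0 → slot 0
241: h=7 → slot 7
838: h=6 → slot 6
605: h=7, probe 7,8 → slot 8
690: h=1 → slot 1
345: h=7, probe 7,8,9 → slot 9
396: h=6, probe 6,7,8,9,10 → slot 10
172: h=3 → slot 3
Table: [858, 690, ., 172, ., ., 838, 241, 605, 345, 396, ., .]

10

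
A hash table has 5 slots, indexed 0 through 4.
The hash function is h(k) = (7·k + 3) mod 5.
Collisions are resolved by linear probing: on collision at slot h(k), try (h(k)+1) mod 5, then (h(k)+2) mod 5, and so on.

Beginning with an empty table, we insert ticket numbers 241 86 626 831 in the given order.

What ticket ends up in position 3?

241: h=0 -> slot 0
86: h=0, probe 0,1 -> slot 1
626: h=0, probe 0,1,2 -> slot 2
831: h=0, probe 0,1,2,3 -> slot 3
Table: [241, 86, 626, 831, .]

831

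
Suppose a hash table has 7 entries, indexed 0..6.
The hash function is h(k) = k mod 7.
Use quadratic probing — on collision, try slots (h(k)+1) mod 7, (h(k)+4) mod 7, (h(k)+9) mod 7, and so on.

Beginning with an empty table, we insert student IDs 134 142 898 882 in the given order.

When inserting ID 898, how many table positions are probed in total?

2

134 hashes to 1; slot 1 is free -> place at 1.
142 hashes to 2; slot 2 is free -> place at 2.
898 hashes to 2; 2 taken -> place at 3.
882 hashes to 0; slot 0 is free -> place at 0.
Table: [882, 134, 142, 898, _, _, _]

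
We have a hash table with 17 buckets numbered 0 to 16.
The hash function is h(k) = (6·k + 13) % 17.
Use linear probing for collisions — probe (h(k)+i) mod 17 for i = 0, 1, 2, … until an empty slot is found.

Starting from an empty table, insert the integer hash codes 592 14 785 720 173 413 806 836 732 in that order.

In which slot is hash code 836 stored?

0

592: h=12 => slot 12
14: h=12, probe 12,13 => slot 13
785: h=14 => slot 14
720: h=15 => slot 15
173: h=14, probe 14,15,16 => slot 16
413: h=9 => slot 9
806: h=4 => slot 4
836: h=14, probe 14,15,16,0 => slot 0
732: h=2 => slot 2
Table: [836, ., 732, ., 806, ., ., ., ., 413, ., ., 592, 14, 785, 720, 173]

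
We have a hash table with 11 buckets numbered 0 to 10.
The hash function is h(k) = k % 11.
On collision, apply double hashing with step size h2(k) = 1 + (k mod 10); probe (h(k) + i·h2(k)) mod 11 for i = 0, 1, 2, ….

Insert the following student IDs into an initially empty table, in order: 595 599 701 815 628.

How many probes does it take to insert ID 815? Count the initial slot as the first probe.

595: h=1 -> slot 1
599: h=5 -> slot 5
701: h=8 -> slot 8
815: h=1, h2=6, probe 1,7 -> slot 7
628: h=1, h2=9, probe 1,10 -> slot 10
Table: [-, 595, -, -, -, 599, -, 815, 701, -, 628]

2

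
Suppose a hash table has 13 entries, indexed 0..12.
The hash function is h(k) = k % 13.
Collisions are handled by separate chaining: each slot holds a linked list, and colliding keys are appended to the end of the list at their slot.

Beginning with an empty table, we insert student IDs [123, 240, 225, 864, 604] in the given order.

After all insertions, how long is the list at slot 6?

123 → bucket 6
240 → bucket 6 (collision)
225 → bucket 4
864 → bucket 6 (collision)
604 → bucket 6 (collision)
Final buckets:
0: .
1: .
2: .
3: .
4: 225
5: .
6: 123 -> 240 -> 864 -> 604
7: .
8: .
9: .
10: .
11: .
12: .

4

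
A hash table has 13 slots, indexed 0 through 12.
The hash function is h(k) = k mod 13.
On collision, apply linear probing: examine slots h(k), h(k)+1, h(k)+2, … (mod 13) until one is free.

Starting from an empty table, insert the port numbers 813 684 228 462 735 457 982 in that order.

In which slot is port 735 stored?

813: h=7 → slot 7
684: h=8 → slot 8
228: h=7, probe 7,8,9 → slot 9
462: h=7, probe 7,8,9,10 → slot 10
735: h=7, probe 7,8,9,10,11 → slot 11
457: h=2 → slot 2
982: h=7, probe 7,8,9,10,11,12 → slot 12
Table: [—, —, 457, —, —, —, —, 813, 684, 228, 462, 735, 982]

11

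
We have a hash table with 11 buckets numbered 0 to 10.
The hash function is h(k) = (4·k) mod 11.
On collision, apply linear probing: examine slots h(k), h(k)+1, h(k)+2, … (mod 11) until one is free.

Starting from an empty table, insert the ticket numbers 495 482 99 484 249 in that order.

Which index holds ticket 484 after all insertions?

2

Insert 495: h=0, slot 0 empty → index 0.
Insert 482: h=3, slot 3 empty → index 3.
Insert 99: h=0, slot 0 occupied → index 1.
Insert 484: h=0, slots 0,1 occupied → index 2.
Insert 249: h=6, slot 6 empty → index 6.
Table: [495, 99, 484, 482, ∅, ∅, 249, ∅, ∅, ∅, ∅]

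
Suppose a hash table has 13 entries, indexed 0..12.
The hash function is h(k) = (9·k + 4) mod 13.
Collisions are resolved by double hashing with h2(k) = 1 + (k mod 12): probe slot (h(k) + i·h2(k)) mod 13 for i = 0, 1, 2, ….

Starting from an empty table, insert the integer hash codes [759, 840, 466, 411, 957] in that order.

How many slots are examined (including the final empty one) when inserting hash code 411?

2

Insert 759: h=10, slot 10 empty → index 10.
Insert 840: h=11, slot 11 empty → index 11.
Insert 466: h=12, slot 12 empty → index 12.
Insert 411: h=11, h2=4, slot 11 occupied → index 2.
Insert 957: h=11, h2=10, slot 11 occupied → index 8.
Table: [_, _, 411, _, _, _, _, _, 957, _, 759, 840, 466]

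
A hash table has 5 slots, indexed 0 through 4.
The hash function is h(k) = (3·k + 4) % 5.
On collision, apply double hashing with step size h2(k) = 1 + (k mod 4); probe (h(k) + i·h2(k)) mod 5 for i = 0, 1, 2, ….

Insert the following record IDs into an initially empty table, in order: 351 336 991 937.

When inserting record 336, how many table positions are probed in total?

2

Insert 351: h=2, slot 2 empty → index 2.
Insert 336: h=2, h2=1, slot 2 occupied → index 3.
Insert 991: h=2, h2=4, slot 2 occupied → index 1.
Insert 937: h=0, slot 0 empty → index 0.
Table: [937, 991, 351, 336, _]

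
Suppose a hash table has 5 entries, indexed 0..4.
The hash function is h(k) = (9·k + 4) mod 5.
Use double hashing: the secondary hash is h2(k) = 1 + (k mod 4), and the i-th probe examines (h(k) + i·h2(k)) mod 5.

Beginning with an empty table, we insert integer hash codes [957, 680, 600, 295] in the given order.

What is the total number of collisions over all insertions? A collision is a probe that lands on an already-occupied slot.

957: h=2 => slot 2
680: h=4 => slot 4
600: h=4, h2=1, probe 4,0 => slot 0
295: h=4, h2=4, probe 4,3 => slot 3
Table: [600, —, 957, 295, 680]

2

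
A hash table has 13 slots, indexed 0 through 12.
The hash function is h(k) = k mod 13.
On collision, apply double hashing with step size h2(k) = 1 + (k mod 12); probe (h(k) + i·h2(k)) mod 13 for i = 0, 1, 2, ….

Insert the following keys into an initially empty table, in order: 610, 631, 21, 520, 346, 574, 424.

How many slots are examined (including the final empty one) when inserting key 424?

3

Insert 610: h=12, slot 12 empty -> index 12.
Insert 631: h=7, slot 7 empty -> index 7.
Insert 21: h=8, slot 8 empty -> index 8.
Insert 520: h=0, slot 0 empty -> index 0.
Insert 346: h=8, h2=11, slot 8 occupied -> index 6.
Insert 574: h=2, slot 2 empty -> index 2.
Insert 424: h=8, h2=5, slots 8,0 occupied -> index 5.
Table: [520, _, 574, _, _, 424, 346, 631, 21, _, _, _, 610]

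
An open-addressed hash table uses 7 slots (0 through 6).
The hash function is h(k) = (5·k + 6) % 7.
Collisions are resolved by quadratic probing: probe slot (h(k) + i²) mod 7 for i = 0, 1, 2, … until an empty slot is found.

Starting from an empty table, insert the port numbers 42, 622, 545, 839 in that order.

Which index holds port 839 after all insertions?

5

42 hashes to 6; slot 6 is free -> place at 6.
622 hashes to 1; slot 1 is free -> place at 1.
545 hashes to 1; 1 taken -> place at 2.
839 hashes to 1; 1,2 taken -> place at 5.
Table: [∅, 622, 545, ∅, ∅, 839, 42]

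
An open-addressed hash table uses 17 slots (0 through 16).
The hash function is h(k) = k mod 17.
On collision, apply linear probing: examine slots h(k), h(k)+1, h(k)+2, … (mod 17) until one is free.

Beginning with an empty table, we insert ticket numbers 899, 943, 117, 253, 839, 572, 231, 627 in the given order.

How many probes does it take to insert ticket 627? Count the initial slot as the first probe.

4

Insert 899: h=15, slot 15 empty => index 15.
Insert 943: h=8, slot 8 empty => index 8.
Insert 117: h=15, slot 15 occupied => index 16.
Insert 253: h=15, slots 15,16 occupied => index 0.
Insert 839: h=6, slot 6 empty => index 6.
Insert 572: h=11, slot 11 empty => index 11.
Insert 231: h=10, slot 10 empty => index 10.
Insert 627: h=15, slots 15,16,0 occupied => index 1.
Table: [253, 627, _, _, _, _, 839, _, 943, _, 231, 572, _, _, _, 899, 117]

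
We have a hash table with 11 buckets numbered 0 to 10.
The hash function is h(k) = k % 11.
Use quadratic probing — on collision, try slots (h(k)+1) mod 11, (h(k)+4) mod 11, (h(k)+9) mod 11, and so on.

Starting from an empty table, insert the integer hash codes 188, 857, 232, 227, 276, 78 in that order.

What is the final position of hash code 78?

188: h=1 → slot 1
857: h=10 → slot 10
232: h=1, probe 1,2 → slot 2
227: h=7 → slot 7
276: h=1, probe 1,2,5 → slot 5
78: h=1, probe 1,2,5,10,6 → slot 6
Table: [∅, 188, 232, ∅, ∅, 276, 78, 227, ∅, ∅, 857]

6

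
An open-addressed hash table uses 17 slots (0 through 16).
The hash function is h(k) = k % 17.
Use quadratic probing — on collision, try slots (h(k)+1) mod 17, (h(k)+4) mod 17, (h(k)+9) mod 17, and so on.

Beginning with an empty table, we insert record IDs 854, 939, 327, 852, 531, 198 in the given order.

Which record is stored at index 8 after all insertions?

854: h=4 → slot 4
939: h=4, probe 4,5 → slot 5
327: h=4, probe 4,5,8 → slot 8
852: h=2 → slot 2
531: h=4, probe 4,5,8,13 → slot 13
198: h=11 → slot 11
Table: [-, -, 852, -, 854, 939, -, -, 327, -, -, 198, -, 531, -, -, -]

327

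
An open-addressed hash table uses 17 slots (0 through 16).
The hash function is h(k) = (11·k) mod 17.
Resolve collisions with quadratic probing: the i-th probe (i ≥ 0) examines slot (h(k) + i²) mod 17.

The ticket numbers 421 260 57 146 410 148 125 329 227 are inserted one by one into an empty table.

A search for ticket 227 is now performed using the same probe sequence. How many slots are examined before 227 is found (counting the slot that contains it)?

421 hashes to 7; slot 7 is free => place at 7.
260 hashes to 4; slot 4 is free => place at 4.
57 hashes to 15; slot 15 is free => place at 15.
146 hashes to 8; slot 8 is free => place at 8.
410 hashes to 5; slot 5 is free => place at 5.
148 hashes to 13; slot 13 is free => place at 13.
125 hashes to 15; 15 taken => place at 16.
329 hashes to 15; 15,16 taken => place at 2.
227 hashes to 15; 15,16,2,7 taken => place at 14.
Table: [_, _, 329, _, 260, 410, _, 421, 146, _, _, _, _, 148, 227, 57, 125]
Lookup 227: h=15, probe 15,16,2,7,14 → found at 14.

5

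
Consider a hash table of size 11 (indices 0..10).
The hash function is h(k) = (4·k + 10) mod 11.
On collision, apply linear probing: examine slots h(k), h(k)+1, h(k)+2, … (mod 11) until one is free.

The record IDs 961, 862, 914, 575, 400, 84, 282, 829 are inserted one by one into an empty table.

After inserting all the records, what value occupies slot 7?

84

961: h=4 -> slot 4
862: h=4, probe 4,5 -> slot 5
914: h=3 -> slot 3
575: h=0 -> slot 0
400: h=4, probe 4,5,6 -> slot 6
84: h=5, probe 5,6,7 -> slot 7
282: h=5, probe 5,6,7,8 -> slot 8
829: h=4, probe 4,5,6,7,8,9 -> slot 9
Table: [575, _, _, 914, 961, 862, 400, 84, 282, 829, _]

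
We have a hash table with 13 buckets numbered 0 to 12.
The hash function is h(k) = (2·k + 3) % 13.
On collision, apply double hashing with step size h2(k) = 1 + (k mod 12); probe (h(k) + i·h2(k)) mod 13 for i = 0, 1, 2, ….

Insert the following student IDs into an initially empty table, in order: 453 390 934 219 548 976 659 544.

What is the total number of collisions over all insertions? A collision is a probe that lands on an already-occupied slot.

Insert 453: h=12, slot 12 empty -> index 12.
Insert 390: h=3, slot 3 empty -> index 3.
Insert 934: h=12, h2=11, slot 12 occupied -> index 10.
Insert 219: h=12, h2=4, slots 12,3 occupied -> index 7.
Insert 548: h=7, h2=9, slots 7,3,12 occupied -> index 8.
Insert 976: h=5, slot 5 empty -> index 5.
Insert 659: h=8, h2=12, slots 8,7 occupied -> index 6.
Insert 544: h=12, h2=5, slot 12 occupied -> index 4.
Table: [_, _, _, 390, 544, 976, 659, 219, 548, _, 934, _, 453]

9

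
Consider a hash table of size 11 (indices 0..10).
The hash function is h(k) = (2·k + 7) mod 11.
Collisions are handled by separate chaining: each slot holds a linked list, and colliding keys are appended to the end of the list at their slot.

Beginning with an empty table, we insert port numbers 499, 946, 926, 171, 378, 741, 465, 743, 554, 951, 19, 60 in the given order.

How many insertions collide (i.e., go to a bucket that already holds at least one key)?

5

499 → bucket 4
946 → bucket 7
926 → bucket 0
171 → bucket 8
378 → bucket 4 (collision)
741 → bucket 4 (collision)
465 → bucket 2
743 → bucket 8 (collision)
554 → bucket 4 (collision)
951 → bucket 6
19 → bucket 1
60 → bucket 6 (collision)
Final buckets:
0: 926
1: 19
2: 465
3: _
4: 499 -> 378 -> 741 -> 554
5: _
6: 951 -> 60
7: 946
8: 171 -> 743
9: _
10: _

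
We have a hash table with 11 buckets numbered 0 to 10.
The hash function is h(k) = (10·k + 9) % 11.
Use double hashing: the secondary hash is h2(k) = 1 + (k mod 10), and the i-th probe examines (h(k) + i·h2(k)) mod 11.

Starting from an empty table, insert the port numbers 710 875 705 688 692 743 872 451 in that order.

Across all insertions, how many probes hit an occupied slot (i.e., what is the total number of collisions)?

4

Insert 710: h=3, slot 3 empty -> index 3.
Insert 875: h=3, h2=6, slot 3 occupied -> index 9.
Insert 705: h=8, slot 8 empty -> index 8.
Insert 688: h=3, h2=9, slot 3 occupied -> index 1.
Insert 692: h=10, slot 10 empty -> index 10.
Insert 743: h=3, h2=4, slot 3 occupied -> index 7.
Insert 872: h=6, slot 6 empty -> index 6.
Insert 451: h=9, h2=2, slot 9 occupied -> index 0.
Table: [451, 688, -, 710, -, -, 872, 743, 705, 875, 692]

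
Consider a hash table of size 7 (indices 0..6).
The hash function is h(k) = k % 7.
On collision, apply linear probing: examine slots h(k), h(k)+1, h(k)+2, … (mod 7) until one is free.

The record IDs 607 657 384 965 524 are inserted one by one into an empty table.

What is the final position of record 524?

2

Insert 607: h=5, slot 5 empty -> index 5.
Insert 657: h=6, slot 6 empty -> index 6.
Insert 384: h=6, slot 6 occupied -> index 0.
Insert 965: h=6, slots 6,0 occupied -> index 1.
Insert 524: h=6, slots 6,0,1 occupied -> index 2.
Table: [384, 965, 524, -, -, 607, 657]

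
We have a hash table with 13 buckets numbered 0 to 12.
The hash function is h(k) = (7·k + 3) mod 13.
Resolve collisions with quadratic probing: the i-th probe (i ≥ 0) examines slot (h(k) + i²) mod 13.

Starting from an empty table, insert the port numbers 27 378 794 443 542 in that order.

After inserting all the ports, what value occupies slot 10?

27 hashes to 10; slot 10 is free => place at 10.
378 hashes to 10; 10 taken => place at 11.
794 hashes to 10; 10,11 taken => place at 1.
443 hashes to 10; 10,11,1 taken => place at 6.
542 hashes to 1; 1 taken => place at 2.
Table: [-, 794, 542, -, -, -, 443, -, -, -, 27, 378, -]

27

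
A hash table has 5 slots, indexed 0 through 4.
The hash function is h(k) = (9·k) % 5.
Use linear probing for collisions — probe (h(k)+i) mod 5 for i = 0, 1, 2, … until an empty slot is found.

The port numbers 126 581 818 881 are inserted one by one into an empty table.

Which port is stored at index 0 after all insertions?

126 hashes to 4; slot 4 is free -> place at 4.
581 hashes to 4; 4 taken -> place at 0.
818 hashes to 2; slot 2 is free -> place at 2.
881 hashes to 4; 4,0 taken -> place at 1.
Table: [581, 881, 818, —, 126]

581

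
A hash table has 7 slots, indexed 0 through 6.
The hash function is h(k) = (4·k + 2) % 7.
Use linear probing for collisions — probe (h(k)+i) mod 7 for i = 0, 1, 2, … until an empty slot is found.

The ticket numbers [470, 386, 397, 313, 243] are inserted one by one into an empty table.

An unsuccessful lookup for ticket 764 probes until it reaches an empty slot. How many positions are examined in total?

6

Insert 470: h=6, slot 6 empty → index 6.
Insert 386: h=6, slot 6 occupied → index 0.
Insert 397: h=1, slot 1 empty → index 1.
Insert 313: h=1, slot 1 occupied → index 2.
Insert 243: h=1, slots 1,2 occupied → index 3.
Table: [386, 397, 313, 243, —, —, 470]
Lookup 764: h=6, probe 6,0,1,2,3,4 → slot 4 empty, not found.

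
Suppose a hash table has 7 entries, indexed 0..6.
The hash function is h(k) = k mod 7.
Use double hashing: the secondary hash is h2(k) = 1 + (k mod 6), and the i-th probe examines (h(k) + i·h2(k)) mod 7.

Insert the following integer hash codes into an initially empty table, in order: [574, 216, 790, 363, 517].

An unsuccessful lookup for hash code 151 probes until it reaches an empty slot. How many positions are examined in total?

Insert 574: h=0, slot 0 empty → index 0.
Insert 216: h=6, slot 6 empty → index 6.
Insert 790: h=6, h2=5, slot 6 occupied → index 4.
Insert 363: h=6, h2=4, slot 6 occupied → index 3.
Insert 517: h=6, h2=2, slot 6 occupied → index 1.
Table: [574, 517, _, 363, 790, _, 216]
Lookup 151: h=4, h2=2, probe 4,6,1,3,5 → slot 5 empty, not found.

5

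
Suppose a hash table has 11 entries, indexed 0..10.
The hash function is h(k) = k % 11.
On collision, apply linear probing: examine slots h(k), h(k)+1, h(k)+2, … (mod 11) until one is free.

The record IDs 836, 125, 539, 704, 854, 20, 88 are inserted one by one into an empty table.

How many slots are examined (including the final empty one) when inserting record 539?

2

836 hashes to 0; slot 0 is free => place at 0.
125 hashes to 4; slot 4 is free => place at 4.
539 hashes to 0; 0 taken => place at 1.
704 hashes to 0; 0,1 taken => place at 2.
854 hashes to 7; slot 7 is free => place at 7.
20 hashes to 9; slot 9 is free => place at 9.
88 hashes to 0; 0,1,2 taken => place at 3.
Table: [836, 539, 704, 88, 125, _, _, 854, _, 20, _]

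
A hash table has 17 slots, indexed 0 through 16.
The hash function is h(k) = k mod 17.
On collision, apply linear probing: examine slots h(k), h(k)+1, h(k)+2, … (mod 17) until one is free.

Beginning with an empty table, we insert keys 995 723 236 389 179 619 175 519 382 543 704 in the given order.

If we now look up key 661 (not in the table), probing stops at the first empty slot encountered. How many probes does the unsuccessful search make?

Insert 995: h=9, slot 9 empty => index 9.
Insert 723: h=9, slot 9 occupied => index 10.
Insert 236: h=15, slot 15 empty => index 15.
Insert 389: h=15, slot 15 occupied => index 16.
Insert 179: h=9, slots 9,10 occupied => index 11.
Insert 619: h=7, slot 7 empty => index 7.
Insert 175: h=5, slot 5 empty => index 5.
Insert 519: h=9, slots 9,10,11 occupied => index 12.
Insert 382: h=8, slot 8 empty => index 8.
Insert 543: h=16, slot 16 occupied => index 0.
Insert 704: h=7, slots 7,8,9,10,11,12 occupied => index 13.
Table: [543, -, -, -, -, 175, -, 619, 382, 995, 723, 179, 519, 704, -, 236, 389]
Lookup 661: h=15, probe 15,16,0,1 → slot 1 empty, not found.

4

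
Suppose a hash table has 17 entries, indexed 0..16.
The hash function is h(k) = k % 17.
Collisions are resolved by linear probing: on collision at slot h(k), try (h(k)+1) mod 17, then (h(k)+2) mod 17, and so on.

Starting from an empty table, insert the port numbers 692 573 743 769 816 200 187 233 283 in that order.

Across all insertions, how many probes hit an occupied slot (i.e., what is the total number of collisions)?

692 hashes to 12; slot 12 is free => place at 12.
573 hashes to 12; 12 taken => place at 13.
743 hashes to 12; 12,13 taken => place at 14.
769 hashes to 4; slot 4 is free => place at 4.
816 hashes to 0; slot 0 is free => place at 0.
200 hashes to 13; 13,14 taken => place at 15.
187 hashes to 0; 0 taken => place at 1.
233 hashes to 12; 12,13,14,15 taken => place at 16.
283 hashes to 11; slot 11 is free => place at 11.
Table: [816, 187, —, —, 769, —, —, —, —, —, —, 283, 692, 573, 743, 200, 233]

10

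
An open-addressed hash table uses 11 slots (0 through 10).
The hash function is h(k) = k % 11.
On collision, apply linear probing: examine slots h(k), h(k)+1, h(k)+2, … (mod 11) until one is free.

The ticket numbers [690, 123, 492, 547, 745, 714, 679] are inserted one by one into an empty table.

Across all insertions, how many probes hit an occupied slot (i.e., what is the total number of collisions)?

Insert 690: h=8, slot 8 empty => index 8.
Insert 123: h=2, slot 2 empty => index 2.
Insert 492: h=8, slot 8 occupied => index 9.
Insert 547: h=8, slots 8,9 occupied => index 10.
Insert 745: h=8, slots 8,9,10 occupied => index 0.
Insert 714: h=10, slots 10,0 occupied => index 1.
Insert 679: h=8, slots 8,9,10,0,1,2 occupied => index 3.
Table: [745, 714, 123, 679, ., ., ., ., 690, 492, 547]

14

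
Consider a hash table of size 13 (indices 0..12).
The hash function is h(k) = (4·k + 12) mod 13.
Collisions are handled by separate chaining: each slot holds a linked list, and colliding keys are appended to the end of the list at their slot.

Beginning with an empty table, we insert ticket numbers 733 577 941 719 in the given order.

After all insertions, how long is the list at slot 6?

Insert 733: h=6, bucket 6 empty → new chain.
Insert 577: h=6, bucket 6 nonempty → append to chain.
Insert 941: h=6, bucket 6 nonempty → append to chain.
Insert 719: h=2, bucket 2 empty → new chain.
Final buckets:
0: .
1: .
2: 719
3: .
4: .
5: .
6: 733 -> 577 -> 941
7: .
8: .
9: .
10: .
11: .
12: .

3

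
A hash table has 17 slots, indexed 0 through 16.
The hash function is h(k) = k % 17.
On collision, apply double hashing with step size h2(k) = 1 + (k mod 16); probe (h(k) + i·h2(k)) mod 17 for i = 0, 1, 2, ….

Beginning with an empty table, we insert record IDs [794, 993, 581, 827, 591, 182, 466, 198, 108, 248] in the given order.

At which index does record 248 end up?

794: h=12 => slot 12
993: h=7 => slot 7
581: h=3 => slot 3
827: h=11 => slot 11
591: h=13 => slot 13
182: h=12, h2=7, probe 12,2 => slot 2
466: h=7, h2=3, probe 7,10 => slot 10
198: h=11, h2=7, probe 11,1 => slot 1
108: h=6 => slot 6
248: h=10, h2=9, probe 10,2,11,3,12,4 => slot 4
Table: [., 198, 182, 581, 248, ., 108, 993, ., ., 466, 827, 794, 591, ., ., .]

4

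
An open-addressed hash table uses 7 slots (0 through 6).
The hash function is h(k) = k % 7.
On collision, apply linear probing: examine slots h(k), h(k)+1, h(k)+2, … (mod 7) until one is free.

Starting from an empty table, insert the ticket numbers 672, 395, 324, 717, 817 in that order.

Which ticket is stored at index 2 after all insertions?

324

Insert 672: h=0, slot 0 empty → index 0.
Insert 395: h=3, slot 3 empty → index 3.
Insert 324: h=2, slot 2 empty → index 2.
Insert 717: h=3, slot 3 occupied → index 4.
Insert 817: h=5, slot 5 empty → index 5.
Table: [672, -, 324, 395, 717, 817, -]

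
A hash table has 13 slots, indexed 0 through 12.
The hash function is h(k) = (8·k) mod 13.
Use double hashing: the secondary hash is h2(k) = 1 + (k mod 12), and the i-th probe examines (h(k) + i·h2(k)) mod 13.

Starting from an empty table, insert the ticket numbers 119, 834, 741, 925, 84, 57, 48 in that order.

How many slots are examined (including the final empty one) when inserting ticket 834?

2

119 hashes to 3; slot 3 is free -> place at 3.
834 hashes to 3, h2=7; 3 taken -> place at 10.
741 hashes to 0; slot 0 is free -> place at 0.
925 hashes to 3, h2=2; 3 taken -> place at 5.
84 hashes to 9; slot 9 is free -> place at 9.
57 hashes to 1; slot 1 is free -> place at 1.
48 hashes to 7; slot 7 is free -> place at 7.
Table: [741, 57, ., 119, ., 925, ., 48, ., 84, 834, ., .]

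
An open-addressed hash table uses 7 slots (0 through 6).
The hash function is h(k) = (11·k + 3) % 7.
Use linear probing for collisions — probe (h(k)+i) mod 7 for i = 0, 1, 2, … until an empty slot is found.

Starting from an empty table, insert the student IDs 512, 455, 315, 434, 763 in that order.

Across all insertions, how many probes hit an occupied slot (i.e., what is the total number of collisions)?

512: h=0 => slot 0
455: h=3 => slot 3
315: h=3, probe 3,4 => slot 4
434: h=3, probe 3,4,5 => slot 5
763: h=3, probe 3,4,5,6 => slot 6
Table: [512, ∅, ∅, 455, 315, 434, 763]

6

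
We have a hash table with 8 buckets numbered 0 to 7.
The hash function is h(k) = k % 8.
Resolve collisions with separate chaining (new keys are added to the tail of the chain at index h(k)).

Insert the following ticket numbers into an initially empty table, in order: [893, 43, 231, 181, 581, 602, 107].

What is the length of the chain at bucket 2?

893 -> bucket 5
43 -> bucket 3
231 -> bucket 7
181 -> bucket 5 (collision)
581 -> bucket 5 (collision)
602 -> bucket 2
107 -> bucket 3 (collision)
Final buckets:
0: —
1: —
2: 602
3: 43 -> 107
4: —
5: 893 -> 181 -> 581
6: —
7: 231

1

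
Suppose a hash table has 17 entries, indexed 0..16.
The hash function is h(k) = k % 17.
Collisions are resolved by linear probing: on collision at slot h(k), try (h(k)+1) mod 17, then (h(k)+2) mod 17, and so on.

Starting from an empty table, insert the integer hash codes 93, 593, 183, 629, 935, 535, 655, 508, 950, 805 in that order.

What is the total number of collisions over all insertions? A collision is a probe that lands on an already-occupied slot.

8

93: h=8 → slot 8
593: h=15 → slot 15
183: h=13 → slot 13
629: h=0 → slot 0
935: h=0, probe 0,1 → slot 1
535: h=8, probe 8,9 → slot 9
655: h=9, probe 9,10 → slot 10
508: h=15, probe 15,16 → slot 16
950: h=15, probe 15,16,0,1,2 → slot 2
805: h=6 → slot 6
Table: [629, 935, 950, -, -, -, 805, -, 93, 535, 655, -, -, 183, -, 593, 508]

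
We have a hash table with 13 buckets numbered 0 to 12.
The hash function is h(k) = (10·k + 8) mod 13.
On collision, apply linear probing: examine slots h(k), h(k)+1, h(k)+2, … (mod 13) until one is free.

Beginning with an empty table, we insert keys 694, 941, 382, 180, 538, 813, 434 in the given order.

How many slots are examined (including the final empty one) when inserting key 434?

694: h=6 → slot 6
941: h=6, probe 6,7 → slot 7
382: h=6, probe 6,7,8 → slot 8
180: h=1 → slot 1
538: h=6, probe 6,7,8,9 → slot 9
813: h=0 → slot 0
434: h=6, probe 6,7,8,9,10 → slot 10
Table: [813, 180, ∅, ∅, ∅, ∅, 694, 941, 382, 538, 434, ∅, ∅]

5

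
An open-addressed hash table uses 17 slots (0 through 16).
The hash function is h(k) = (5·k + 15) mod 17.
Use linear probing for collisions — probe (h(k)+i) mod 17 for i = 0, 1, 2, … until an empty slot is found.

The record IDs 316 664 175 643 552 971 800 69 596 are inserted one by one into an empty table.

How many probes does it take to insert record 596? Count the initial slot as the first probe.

7

316 hashes to 14; slot 14 is free -> place at 14.
664 hashes to 3; slot 3 is free -> place at 3.
175 hashes to 6; slot 6 is free -> place at 6.
643 hashes to 0; slot 0 is free -> place at 0.
552 hashes to 4; slot 4 is free -> place at 4.
971 hashes to 8; slot 8 is free -> place at 8.
800 hashes to 3; 3,4 taken -> place at 5.
69 hashes to 3; 3,4,5,6 taken -> place at 7.
596 hashes to 3; 3,4,5,6,7,8 taken -> place at 9.
Table: [643, ∅, ∅, 664, 552, 800, 175, 69, 971, 596, ∅, ∅, ∅, ∅, 316, ∅, ∅]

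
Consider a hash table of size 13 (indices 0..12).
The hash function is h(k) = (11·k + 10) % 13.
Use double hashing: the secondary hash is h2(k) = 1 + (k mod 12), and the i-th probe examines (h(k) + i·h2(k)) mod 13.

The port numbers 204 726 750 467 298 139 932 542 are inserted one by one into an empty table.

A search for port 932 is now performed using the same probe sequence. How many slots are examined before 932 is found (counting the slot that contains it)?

204 hashes to 5; slot 5 is free → place at 5.
726 hashes to 1; slot 1 is free → place at 1.
750 hashes to 5, h2=7; 5 taken → place at 12.
467 hashes to 12, h2=12; 12 taken → place at 11.
298 hashes to 12, h2=11; 12 taken → place at 10.
139 hashes to 5, h2=8; 5 taken → place at 0.
932 hashes to 5, h2=9; 5,1,10 taken → place at 6.
542 hashes to 5, h2=3; 5 taken → place at 8.
Table: [139, 726, _, _, _, 204, 932, _, 542, _, 298, 467, 750]
Lookup 932: h=5, h2=9, probe 5,1,10,6 → found at 6.

4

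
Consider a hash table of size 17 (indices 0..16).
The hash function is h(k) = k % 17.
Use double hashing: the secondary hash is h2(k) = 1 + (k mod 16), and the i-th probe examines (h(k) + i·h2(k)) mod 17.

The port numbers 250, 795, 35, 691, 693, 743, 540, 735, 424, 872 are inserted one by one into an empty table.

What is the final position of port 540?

Insert 250: h=12, slot 12 empty -> index 12.
Insert 795: h=13, slot 13 empty -> index 13.
Insert 35: h=1, slot 1 empty -> index 1.
Insert 691: h=11, slot 11 empty -> index 11.
Insert 693: h=13, h2=6, slot 13 occupied -> index 2.
Insert 743: h=12, h2=8, slot 12 occupied -> index 3.
Insert 540: h=13, h2=13, slot 13 occupied -> index 9.
Insert 735: h=4, slot 4 empty -> index 4.
Insert 424: h=16, slot 16 empty -> index 16.
Insert 872: h=5, slot 5 empty -> index 5.
Table: [_, 35, 693, 743, 735, 872, _, _, _, 540, _, 691, 250, 795, _, _, 424]

9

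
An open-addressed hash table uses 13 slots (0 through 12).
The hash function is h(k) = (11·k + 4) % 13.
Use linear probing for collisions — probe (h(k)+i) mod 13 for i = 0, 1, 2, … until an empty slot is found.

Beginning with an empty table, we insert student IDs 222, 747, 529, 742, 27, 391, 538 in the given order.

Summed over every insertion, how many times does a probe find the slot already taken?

Insert 222: h=2, slot 2 empty => index 2.
Insert 747: h=5, slot 5 empty => index 5.
Insert 529: h=12, slot 12 empty => index 12.
Insert 742: h=2, slot 2 occupied => index 3.
Insert 27: h=2, slots 2,3 occupied => index 4.
Insert 391: h=2, slots 2,3,4,5 occupied => index 6.
Insert 538: h=7, slot 7 empty => index 7.
Table: [., ., 222, 742, 27, 747, 391, 538, ., ., ., ., 529]

7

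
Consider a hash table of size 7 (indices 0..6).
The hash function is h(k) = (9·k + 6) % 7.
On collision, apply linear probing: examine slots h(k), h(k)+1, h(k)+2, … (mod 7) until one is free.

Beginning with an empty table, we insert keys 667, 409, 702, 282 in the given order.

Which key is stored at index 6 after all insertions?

667: h=3 → slot 3
409: h=5 → slot 5
702: h=3, probe 3,4 → slot 4
282: h=3, probe 3,4,5,6 → slot 6
Table: [—, —, —, 667, 702, 409, 282]

282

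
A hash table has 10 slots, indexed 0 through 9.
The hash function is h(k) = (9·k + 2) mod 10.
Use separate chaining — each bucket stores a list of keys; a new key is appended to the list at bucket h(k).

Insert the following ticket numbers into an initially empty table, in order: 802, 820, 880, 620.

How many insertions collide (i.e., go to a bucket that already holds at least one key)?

Insert 802: h=0, bucket 0 empty -> new chain.
Insert 820: h=2, bucket 2 empty -> new chain.
Insert 880: h=2, bucket 2 nonempty -> append to chain.
Insert 620: h=2, bucket 2 nonempty -> append to chain.
Final buckets:
0: 802
1: _
2: 820 -> 880 -> 620
3: _
4: _
5: _
6: _
7: _
8: _
9: _

2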